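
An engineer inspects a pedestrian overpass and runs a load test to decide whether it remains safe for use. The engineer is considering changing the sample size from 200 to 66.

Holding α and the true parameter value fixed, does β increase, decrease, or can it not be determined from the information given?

It increases.

Reducing n widens both sampling distributions, so the test has less ability to distinguish Ha from H₀.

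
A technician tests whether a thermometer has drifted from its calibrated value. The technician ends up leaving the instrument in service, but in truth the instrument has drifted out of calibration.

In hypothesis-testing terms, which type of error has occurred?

The null hypothesis here is that the instrument is correctly calibrated.
'Leaving the instrument in service' corresponds to failing to reject H₀.
H₀ was not rejected but H₀ is false — a Type II error (false negative).

Type II error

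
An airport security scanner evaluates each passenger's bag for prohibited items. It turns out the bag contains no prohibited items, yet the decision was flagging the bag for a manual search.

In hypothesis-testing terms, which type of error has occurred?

Type I error

The null hypothesis here is that the bag contains no prohibited items.
'Flagging the bag for a manual search' corresponds to rejecting H₀.
H₀ was rejected but H₀ is true — a Type I error (false positive).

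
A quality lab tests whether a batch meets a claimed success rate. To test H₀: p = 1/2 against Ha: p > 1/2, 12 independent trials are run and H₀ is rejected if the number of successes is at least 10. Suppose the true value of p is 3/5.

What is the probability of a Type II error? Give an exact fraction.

44753744/48828125

A Type II error is failing to reject when Ha holds: with p = 3/5, β = P(X ≤ 9).
Equivalently, β = 1 − P(X ≥ 10) = 44753744/48828125.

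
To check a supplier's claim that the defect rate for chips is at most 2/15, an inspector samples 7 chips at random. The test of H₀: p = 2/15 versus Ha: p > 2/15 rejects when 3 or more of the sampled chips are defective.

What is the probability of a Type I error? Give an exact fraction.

623128/11390625

α = P(reject H₀ | H₀ true) = P(K ≥ 3 | p = 2/15), K ~ Binomial(7, 2/15).
Via the complement, α = 1 − Σ_{j=0}^{2} C(7,j)(2/15)^j(13/15)^{7-j} = 623128/11390625.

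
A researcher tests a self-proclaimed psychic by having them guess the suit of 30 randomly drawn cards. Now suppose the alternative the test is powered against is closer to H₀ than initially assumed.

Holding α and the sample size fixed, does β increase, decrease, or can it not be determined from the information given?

A smaller departure from H₀ means the test statistic under Ha is distributed closer to where it would be under H₀; rejection becomes less likely.

It increases.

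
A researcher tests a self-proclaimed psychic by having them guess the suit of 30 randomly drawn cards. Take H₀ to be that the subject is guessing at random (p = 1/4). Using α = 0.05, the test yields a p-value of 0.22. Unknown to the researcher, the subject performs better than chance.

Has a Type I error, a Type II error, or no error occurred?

Type II error

Since p = 0.22 ≥ α = 0.05, H₀ is not rejected.
H₀ is false (actually the subject performs better than chance).
Failing to reject a false H₀ is a Type II error.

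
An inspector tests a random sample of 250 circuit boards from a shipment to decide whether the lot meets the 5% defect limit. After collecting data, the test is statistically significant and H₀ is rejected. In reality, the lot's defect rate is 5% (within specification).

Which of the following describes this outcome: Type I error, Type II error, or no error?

Type I error

The conventional null hypothesis here is that the lot's defect rate is 5% (within specification).
H₀ was rejected, but H₀ is actually true.
Rejecting a true null hypothesis is a Type I error (false positive).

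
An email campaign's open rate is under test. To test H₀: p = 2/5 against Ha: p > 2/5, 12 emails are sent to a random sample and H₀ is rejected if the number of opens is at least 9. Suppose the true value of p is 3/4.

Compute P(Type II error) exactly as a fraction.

5892517/16777216

β = P(fail to reject H₀ | Ha true) = P(S ≤ 8 | p = 3/4), S ~ Binomial(12, 3/4).
Equivalently, β = 1 − P(S ≥ 9) = 5892517/16777216.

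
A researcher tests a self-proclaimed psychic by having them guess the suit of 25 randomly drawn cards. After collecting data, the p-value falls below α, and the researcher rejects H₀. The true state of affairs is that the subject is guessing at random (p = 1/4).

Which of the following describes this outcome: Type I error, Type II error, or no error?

The conventional null hypothesis here is that the subject is guessing at random (p = 1/4).
H₀ was rejected, but H₀ is actually true.
Rejecting a true null hypothesis is a Type I error (false positive).

Type I error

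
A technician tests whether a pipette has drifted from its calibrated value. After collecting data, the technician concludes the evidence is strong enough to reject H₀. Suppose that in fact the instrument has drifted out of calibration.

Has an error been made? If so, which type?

The conventional null hypothesis here is that the instrument is correctly calibrated.
The test rejected a false H₀ — the decision matches the true state.

No error — this is a correct decision.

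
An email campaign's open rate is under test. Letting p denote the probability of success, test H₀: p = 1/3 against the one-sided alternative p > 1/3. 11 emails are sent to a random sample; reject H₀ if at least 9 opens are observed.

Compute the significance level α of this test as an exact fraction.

The Type I error probability is α = P(Y ≥ 9) computed under H₀, where Y ~ Binomial(11, 1/3).
Adding the binomial terms for j = 9 through 11 with p = 1/3 yields 1/729.

1/729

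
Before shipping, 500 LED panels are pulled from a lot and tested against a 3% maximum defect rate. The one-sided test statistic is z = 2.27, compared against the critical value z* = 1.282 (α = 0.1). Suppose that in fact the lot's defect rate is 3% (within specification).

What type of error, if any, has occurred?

The conventional null hypothesis is that the lot's defect rate is 3% (within specification).
Since z = 2.27 > z* = 1.282, H₀ is rejected.
H₀ is true (actually the lot's defect rate is 3% (within specification)).
Rejecting a true H₀ is a Type I error.

Type I error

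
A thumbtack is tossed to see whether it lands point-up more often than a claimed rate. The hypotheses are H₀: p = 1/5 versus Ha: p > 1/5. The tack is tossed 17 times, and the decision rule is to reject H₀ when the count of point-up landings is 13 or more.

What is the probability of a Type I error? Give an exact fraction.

131009/152587890625

The Type I error probability is α = P(S ≥ 13) computed under H₀, where S ~ Binomial(17, 1/5).
Adding the binomial terms for j = 13 through 17 with p = 1/5 yields 131009/152587890625.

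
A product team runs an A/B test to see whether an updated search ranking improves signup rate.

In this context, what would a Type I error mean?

A Type I error would mean concluding that the new design increases signup rate when in fact the new design has no effect on signup rate.

With the conventional null hypothesis that the new design has no effect on signup rate:
A Type I error is rejecting H₀ when H₀ is true.
Here that means shipping the new feature to all users when actually the new design has no effect on signup rate.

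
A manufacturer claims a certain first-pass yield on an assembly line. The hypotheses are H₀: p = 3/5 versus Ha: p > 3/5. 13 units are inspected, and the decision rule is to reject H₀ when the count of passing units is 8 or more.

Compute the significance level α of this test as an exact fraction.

α = P(reject H₀ | H₀ true) = P(Y ≥ 8 | p = 3/5), with Y ~ Binomial(13, 3/5).
Adding the binomial terms for j = 8 through 13 with p = 3/5 yields 701167509/1220703125.

701167509/1220703125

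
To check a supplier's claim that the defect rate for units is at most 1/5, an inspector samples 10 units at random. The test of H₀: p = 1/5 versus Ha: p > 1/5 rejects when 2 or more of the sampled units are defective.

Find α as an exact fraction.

6095609/9765625

The significance level is the probability, assuming p = 1/5, of seeing 2 or more defectives in 10 draws.
Via the complement, α = 1 − Σ_{j=0}^{1} C(10,j)(1/5)^j(4/5)^{10-j} = 6095609/9765625.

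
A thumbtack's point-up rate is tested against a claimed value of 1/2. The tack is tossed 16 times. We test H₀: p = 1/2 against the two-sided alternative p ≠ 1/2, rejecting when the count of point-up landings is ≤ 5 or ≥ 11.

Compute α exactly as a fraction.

6885/32768

The significance level is the null-hypothesis probability of the rejection region {≤5} ∪ {≥11}.
Each tail has probability (1 + 16 + 120 + 560 + 1820 + 4368)/65536; doubling gives α = 13770/65536 = 6885/32768.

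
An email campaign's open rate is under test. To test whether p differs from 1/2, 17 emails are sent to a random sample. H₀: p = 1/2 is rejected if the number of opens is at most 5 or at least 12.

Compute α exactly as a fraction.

α = P(K ≤ 5 or K ≥ 12 | p = 1/2), K ~ Binomial(17, 1/2).
Each tail has probability (1 + 17 + 136 + 680 + 2380 + 6188)/131072; doubling gives α = 18804/131072 = 4701/32768.

4701/32768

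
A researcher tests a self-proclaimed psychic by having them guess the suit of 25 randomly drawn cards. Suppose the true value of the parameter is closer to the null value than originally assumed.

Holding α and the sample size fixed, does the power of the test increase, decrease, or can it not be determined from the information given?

It decreases.

A smaller true effect puts the Ha sampling distribution closer to H₀, so more of it falls in the non-rejection region.
Since power = 1 − β and β increases, power decreases.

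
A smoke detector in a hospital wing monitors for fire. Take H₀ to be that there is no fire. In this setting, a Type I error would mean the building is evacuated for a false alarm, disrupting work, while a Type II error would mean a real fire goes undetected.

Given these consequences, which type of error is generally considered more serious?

The Type II consequence (a real fire goes undetected) is more severe than the Type I consequence (the building is evacuated for a false alarm, disrupting work).

Type II error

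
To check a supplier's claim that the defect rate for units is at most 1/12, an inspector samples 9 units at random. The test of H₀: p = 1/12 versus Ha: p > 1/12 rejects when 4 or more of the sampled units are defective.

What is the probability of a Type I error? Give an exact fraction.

Under H₀, Y ~ Binomial(9, 1/12); the Type I error rate is P(Y ≥ 4).
α = 1 − P(Y ≤ 3) = 1 − 1284381725/1289945088 = 5563363/1289945088.

5563363/1289945088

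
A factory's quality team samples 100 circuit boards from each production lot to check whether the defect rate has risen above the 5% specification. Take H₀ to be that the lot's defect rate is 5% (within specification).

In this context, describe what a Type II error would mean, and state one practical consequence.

A Type II error is failing to reject H₀ when H₀ is false.
Here that means accepting the lot and shipping it when actually the lot's defect rate exceeds 5%.

A Type II error would mean concluding that the lot's defect rate is 5% (within specification) (or at least failing to establish that the lot's defect rate exceeds 5%) when in fact the lot's defect rate exceeds 5%. Consequence: customers receive circuit boards with an unacceptably high defect rate.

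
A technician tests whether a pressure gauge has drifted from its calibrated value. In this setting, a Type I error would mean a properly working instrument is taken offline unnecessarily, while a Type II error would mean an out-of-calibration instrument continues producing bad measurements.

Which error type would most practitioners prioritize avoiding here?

Type II error

The Type II consequence (an out-of-calibration instrument continues producing bad measurements) is more severe than the Type I consequence (a properly working instrument is taken offline unnecessarily).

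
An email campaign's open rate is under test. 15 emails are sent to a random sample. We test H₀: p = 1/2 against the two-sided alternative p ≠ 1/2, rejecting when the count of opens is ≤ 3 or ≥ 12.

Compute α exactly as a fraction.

α = P(X ≤ 3 or X ≥ 12 | p = 1/2), X ~ Binomial(15, 1/2).
Each tail has probability (1 + 15 + 105 + 455)/32768; doubling gives α = 1152/32768 = 9/256.

9/256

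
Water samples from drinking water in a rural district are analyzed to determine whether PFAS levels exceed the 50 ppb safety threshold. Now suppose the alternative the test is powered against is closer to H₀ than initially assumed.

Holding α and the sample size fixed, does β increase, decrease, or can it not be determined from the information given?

It increases.

When the true parameter is near the null value, the test has a harder time distinguishing Ha from H₀.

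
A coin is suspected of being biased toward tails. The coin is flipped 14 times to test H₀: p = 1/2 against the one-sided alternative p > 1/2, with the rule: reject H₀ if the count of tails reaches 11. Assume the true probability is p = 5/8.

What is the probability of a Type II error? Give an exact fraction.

β = P(fail to reject H₀ | Ha true) = P(X ≤ 10 | p = 5/8), X ~ Binomial(14, 5/8).
Equivalently, β = 1 − P(X ≥ 11) = 1830419739927/2199023255552.

1830419739927/2199023255552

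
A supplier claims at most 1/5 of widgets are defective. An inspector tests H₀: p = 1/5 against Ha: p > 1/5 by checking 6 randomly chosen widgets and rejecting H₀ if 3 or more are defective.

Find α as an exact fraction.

Under H₀, X ~ Binomial(6, 1/5); the Type I error rate is P(X ≥ 3).
Computing the lower-tail complement: 1 − 2816/3125 = 309/3125.

309/3125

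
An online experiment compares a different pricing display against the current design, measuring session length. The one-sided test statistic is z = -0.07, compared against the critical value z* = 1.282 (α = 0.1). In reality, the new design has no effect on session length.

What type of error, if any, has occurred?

No error — this is a correct decision.

The conventional null hypothesis is that the new design has no effect on session length.
Since z = -0.07 ≤ z* = 1.282, H₀ is not rejected.
H₀ is true (actually the new design has no effect on session length).
The decision matches the true state — no error.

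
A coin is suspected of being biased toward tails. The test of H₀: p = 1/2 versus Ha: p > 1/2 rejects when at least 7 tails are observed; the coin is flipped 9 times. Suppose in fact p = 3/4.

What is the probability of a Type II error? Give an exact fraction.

13085/32768

Under the alternative p = 3/4, Y ~ Binomial(9, 3/4); β is the probability the test does not reject, P(Y < 7).
Summing C(9,j)·(3/4)^j·(1/4)^{9-j} for j = 0..6 gives 13085/32768.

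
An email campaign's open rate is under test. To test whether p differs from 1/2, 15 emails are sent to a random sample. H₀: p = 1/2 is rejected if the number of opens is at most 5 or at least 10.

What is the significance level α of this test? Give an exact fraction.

Under H₀, X ~ Binomial(15, 1/2); α is the probability of landing in either tail, P(X ≤ 5) + P(X ≥ 10).
The two tails are symmetric, so α = 2·(1 + 15 + 105 + 455 + 1365 + 3003)/2^15 = 9888/32768 = 309/1024.

309/1024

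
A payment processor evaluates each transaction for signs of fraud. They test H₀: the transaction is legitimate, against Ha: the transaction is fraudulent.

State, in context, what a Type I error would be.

A Type I error would mean concluding that the transaction is fraudulent when in fact the transaction is legitimate.

A Type I error is rejecting H₀ when H₀ is true.
Here that means blocking the transaction and freezing the card when actually the transaction is legitimate.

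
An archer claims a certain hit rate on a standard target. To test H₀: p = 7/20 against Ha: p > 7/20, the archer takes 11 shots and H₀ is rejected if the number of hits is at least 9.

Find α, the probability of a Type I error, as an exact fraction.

The Type I error probability is α = P(S ≥ 9) computed under H₀, where S ~ Binomial(11, 7/20).
P(S ≥ 9) = Σ_{j=9}^{11} C(11,j)·(7/20)^j·(13/20)^{11-j} = 83491612883/40960000000000.

83491612883/40960000000000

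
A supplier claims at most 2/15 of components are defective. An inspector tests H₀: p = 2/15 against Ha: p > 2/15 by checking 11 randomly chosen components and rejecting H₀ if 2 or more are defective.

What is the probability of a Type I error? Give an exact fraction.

The significance level is the probability, assuming p = 2/15, of seeing 2 or more defectives in 11 draws.
Computing the lower-tail complement: 1 − 965009442943/1729951171875 = 764941728932/1729951171875.

764941728932/1729951171875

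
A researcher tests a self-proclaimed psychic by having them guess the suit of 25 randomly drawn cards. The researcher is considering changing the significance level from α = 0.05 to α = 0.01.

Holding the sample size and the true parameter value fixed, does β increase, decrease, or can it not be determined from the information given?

It increases.

Tightening α shrinks the rejection region. When Ha holds, fewer sample outcomes clear the stricter threshold, so more fall in the acceptance region.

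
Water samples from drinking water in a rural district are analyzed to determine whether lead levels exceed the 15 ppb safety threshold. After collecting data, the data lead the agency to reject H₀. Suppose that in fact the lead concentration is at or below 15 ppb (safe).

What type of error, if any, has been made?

The conventional null hypothesis here is that the lead concentration is at or below 15 ppb (safe).
H₀ was rejected, but H₀ is actually true.
Rejecting a true null hypothesis is a Type I error (false positive).

Type I error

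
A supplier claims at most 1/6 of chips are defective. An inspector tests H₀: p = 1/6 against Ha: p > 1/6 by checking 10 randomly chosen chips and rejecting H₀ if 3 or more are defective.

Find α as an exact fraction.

The significance level is the probability, assuming p = 1/6, of seeing 3 or more defectives in 10 draws.
Via the complement, α = 1 − Σ_{j=0}^{2} C(10,j)(1/6)^j(5/6)^{10-j} = 566299/2519424.

566299/2519424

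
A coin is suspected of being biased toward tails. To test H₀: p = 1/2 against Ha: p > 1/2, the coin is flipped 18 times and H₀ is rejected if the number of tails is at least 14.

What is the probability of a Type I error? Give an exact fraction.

Under H₀, K ~ Binomial(18, 1/2), and α = P(K ≥ 14).
That's C(18,14) + C(18,15) + C(18,16) + C(18,17) + C(18,18) over 2^18, i.e. (3060 + 816 + 153 + 18 + 1)/262144 = 4048/262144 = 253/16384.

253/16384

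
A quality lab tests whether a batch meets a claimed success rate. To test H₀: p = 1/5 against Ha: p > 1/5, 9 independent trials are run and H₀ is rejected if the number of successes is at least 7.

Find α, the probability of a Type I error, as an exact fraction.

Under H₀, S ~ Binomial(9, 1/5), and α = P(S ≥ 7).
Summing C(9,j)(1/5)^j(4/5)^{9−j} for j = 7,…,9 gives 613/1953125.

613/1953125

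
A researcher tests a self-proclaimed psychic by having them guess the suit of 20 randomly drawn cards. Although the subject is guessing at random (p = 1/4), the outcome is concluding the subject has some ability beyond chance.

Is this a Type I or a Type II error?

The null hypothesis here is that the subject is guessing at random (p = 1/4).
'Concluding the subject has some ability beyond chance' corresponds to rejecting H₀.
H₀ was rejected but H₀ is true — a Type I error (false positive).

Type I error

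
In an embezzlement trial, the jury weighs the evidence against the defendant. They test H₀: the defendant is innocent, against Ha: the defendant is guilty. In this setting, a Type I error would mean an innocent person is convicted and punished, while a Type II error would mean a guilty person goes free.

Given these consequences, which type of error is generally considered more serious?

Type I error

The Type I consequence (an innocent person is convicted and punished) is more severe than the Type II consequence (a guilty person goes free).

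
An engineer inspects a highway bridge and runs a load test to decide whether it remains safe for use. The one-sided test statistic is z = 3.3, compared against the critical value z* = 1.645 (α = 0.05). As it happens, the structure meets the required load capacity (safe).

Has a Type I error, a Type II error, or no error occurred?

The conventional null hypothesis is that the structure meets the required load capacity (safe).
Since z = 3.3 > z* = 1.645, H₀ is rejected.
H₀ is true (actually the structure meets the required load capacity (safe)).
Rejecting a true H₀ is a Type I error.

Type I error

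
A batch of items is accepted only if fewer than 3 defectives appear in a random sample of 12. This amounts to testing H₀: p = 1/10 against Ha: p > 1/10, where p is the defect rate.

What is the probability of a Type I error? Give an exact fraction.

22173995549/200000000000

α = P(reject H₀ | H₀ true) = P(Y ≥ 3 | p = 1/10), Y ~ Binomial(12, 1/10).
α = 1 − P(Y ≤ 2) = 1 − 177826004451/200000000000 = 22173995549/200000000000.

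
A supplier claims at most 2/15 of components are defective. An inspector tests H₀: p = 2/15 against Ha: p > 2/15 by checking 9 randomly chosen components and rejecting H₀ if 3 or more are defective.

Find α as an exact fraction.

Under H₀, S ~ Binomial(9, 2/15); the Type I error rate is P(S ≥ 3).
Via the complement, α = 1 − Σ_{j=0}^{2} C(9,j)(2/15)^j(13/15)^{9-j} = 4119920576/38443359375.

4119920576/38443359375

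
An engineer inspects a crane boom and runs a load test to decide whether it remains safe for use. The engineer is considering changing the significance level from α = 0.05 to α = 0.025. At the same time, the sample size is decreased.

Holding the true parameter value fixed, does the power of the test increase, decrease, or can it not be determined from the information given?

It decreases.

Lowering α raises the bar for rejection; under Ha, the test now fails to reject on outcomes it previously would have rejected. With less data the test statistic is noisier; under Ha, more outcomes land inside the acceptance region. Both changes push β in the same direction.
Since power = 1 − β and β increases, power decreases.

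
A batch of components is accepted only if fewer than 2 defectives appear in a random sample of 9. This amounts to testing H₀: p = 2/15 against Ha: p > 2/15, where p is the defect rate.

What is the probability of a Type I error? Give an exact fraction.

α = P(reject H₀ | H₀ true) = P(S ≥ 2 | p = 2/15), S ~ Binomial(9, 2/15).
α = 1 − P(S ≤ 1) = 1 − 25287652351/38443359375 = 13155707024/38443359375.

13155707024/38443359375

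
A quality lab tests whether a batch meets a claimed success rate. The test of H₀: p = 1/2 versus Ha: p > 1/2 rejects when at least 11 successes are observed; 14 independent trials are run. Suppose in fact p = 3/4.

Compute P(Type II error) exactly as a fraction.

64244663/134217728

Under the alternative p = 3/4, X ~ Binomial(14, 3/4); β is the probability the test does not reject, P(X < 11).
Summing C(14,j)·(3/4)^j·(1/4)^{14-j} for j = 0..10 gives 64244663/134217728.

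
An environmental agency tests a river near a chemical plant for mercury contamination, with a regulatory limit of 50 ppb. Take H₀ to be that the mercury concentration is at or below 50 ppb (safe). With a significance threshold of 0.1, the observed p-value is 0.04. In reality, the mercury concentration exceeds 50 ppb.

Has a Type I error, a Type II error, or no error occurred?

Neither — the decision is correct.

Since p = 0.04 < α = 0.1, H₀ is rejected.
H₀ is false (actually the mercury concentration exceeds 50 ppb).
The decision matches the true state — no error.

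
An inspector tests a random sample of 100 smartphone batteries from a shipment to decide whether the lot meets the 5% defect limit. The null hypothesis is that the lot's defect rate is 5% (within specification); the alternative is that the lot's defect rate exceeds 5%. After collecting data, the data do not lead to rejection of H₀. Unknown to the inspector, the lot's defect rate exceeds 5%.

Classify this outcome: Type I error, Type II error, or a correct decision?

Type II error

H₀ was not rejected, but H₀ is actually false.
Failing to reject a false null hypothesis is a Type II error (false negative).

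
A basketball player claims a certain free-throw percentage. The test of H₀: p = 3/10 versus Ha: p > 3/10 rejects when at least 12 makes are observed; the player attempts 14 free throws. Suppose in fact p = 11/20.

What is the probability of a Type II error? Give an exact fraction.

805268516435735481/819200000000000000

A Type II error is failing to reject when Ha holds: with p = 11/20, β = P(K ≤ 11).
Summing C(14,j)·(11/20)^j·(9/20)^{14-j} for j = 0..11 gives 805268516435735481/819200000000000000.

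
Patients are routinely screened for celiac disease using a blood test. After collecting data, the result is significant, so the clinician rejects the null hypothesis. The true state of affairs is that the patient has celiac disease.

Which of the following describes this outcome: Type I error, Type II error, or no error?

Neither — the decision is correct.

The conventional null hypothesis here is that the patient does not have celiac disease.
The test rejected a false H₀ — the decision matches the true state.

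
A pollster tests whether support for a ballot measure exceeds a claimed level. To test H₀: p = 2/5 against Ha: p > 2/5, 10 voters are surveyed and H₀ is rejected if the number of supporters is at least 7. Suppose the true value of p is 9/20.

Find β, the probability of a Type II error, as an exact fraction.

2298892939321/2560000000000

Under the alternative p = 9/20, S ~ Binomial(10, 9/20); β is the probability the test does not reject, P(S < 7).
Summing C(10,j)·(9/20)^j·(11/20)^{10-j} for j = 0..6 gives 2298892939321/2560000000000.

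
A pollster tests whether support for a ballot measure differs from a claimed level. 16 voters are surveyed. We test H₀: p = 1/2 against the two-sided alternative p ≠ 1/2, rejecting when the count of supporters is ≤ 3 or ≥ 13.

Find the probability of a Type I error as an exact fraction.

697/32768

Under H₀, K ~ Binomial(16, 1/2); α is the probability of landing in either tail, P(K ≤ 3) + P(K ≥ 13).
Each tail has probability (1 + 16 + 120 + 560)/65536; doubling gives α = 1394/65536 = 697/32768.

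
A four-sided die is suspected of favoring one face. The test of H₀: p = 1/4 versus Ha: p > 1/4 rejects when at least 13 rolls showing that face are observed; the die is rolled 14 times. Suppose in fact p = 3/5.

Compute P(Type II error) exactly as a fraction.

6054091612/6103515625

β = P(fail to reject H₀ | Ha true) = P(K ≤ 12 | p = 3/5), K ~ Binomial(14, 3/5).
Summing C(14,j)·(3/5)^j·(2/5)^{14-j} for j = 0..12 gives 6054091612/6103515625.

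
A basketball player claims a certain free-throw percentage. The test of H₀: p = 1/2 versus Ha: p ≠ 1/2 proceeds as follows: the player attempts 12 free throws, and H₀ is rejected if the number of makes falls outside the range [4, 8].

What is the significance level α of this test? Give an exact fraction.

The significance level is the null-hypothesis probability of the rejection region {≤3} ∪ {≥9}.
Each tail has probability (1 + 12 + 66 + 220)/4096; doubling gives α = 598/4096 = 299/2048.

299/2048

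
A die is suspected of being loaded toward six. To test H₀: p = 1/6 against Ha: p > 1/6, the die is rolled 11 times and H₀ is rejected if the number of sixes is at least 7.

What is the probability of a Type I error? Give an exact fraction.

38051/60466176

Under H₀, S ~ Binomial(11, 1/6), and α = P(S ≥ 7).
Summing C(11,j)(1/6)^j(5/6)^{11−j} for j = 7,…,11 gives 38051/60466176.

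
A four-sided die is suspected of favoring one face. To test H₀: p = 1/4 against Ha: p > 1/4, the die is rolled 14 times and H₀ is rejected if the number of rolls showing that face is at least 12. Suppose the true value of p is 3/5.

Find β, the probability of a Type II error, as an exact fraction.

β = P(fail to reject H₀ | Ha true) = P(X ≤ 11 | p = 3/5), X ~ Binomial(14, 3/5).
Adding the binomial probabilities P(X=0)+…+P(X=11) at p = 3/5 gives 5860647088/6103515625.

5860647088/6103515625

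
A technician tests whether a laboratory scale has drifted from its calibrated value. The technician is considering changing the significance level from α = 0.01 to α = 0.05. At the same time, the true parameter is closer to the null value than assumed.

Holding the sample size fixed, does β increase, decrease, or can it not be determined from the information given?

The first change alone would make β decrease; the second alone would make β increase. Which effect dominates depends on the magnitudes, which are not given.

Cannot be determined from the information given.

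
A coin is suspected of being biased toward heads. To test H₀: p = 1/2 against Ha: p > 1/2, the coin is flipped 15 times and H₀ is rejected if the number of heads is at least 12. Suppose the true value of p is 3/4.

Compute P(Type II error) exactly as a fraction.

Under the alternative p = 3/4, S ~ Binomial(15, 3/4); β is the probability the test does not reject, P(S < 12).
Summing C(15,j)·(3/4)^j·(1/4)^{15-j} for j = 0..11 gives 144609703/268435456.

144609703/268435456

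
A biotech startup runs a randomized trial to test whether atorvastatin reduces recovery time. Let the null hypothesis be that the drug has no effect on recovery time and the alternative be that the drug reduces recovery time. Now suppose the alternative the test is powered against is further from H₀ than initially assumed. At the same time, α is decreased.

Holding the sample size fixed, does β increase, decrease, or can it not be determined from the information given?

The first change alone would make β decrease; the second alone would make β increase. Which effect dominates depends on the magnitudes, which are not given.

Cannot be determined from the information given.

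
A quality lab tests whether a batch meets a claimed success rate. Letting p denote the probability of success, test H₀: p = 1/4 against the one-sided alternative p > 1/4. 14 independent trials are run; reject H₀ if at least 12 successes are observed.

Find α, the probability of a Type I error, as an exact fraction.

α = P(reject H₀ | H₀ true) = P(Y ≥ 12 | p = 1/4), with Y ~ Binomial(14, 1/4).
Summing C(14,j)(1/4)^j(3/4)^{14−j} for j = 12,…,14 gives 431/134217728.

431/134217728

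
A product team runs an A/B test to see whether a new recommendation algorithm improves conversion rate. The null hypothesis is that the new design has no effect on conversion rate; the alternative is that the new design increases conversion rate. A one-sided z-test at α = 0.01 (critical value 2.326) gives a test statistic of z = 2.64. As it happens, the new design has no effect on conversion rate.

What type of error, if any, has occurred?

Since z = 2.64 > z* = 2.326, H₀ is rejected.
H₀ is true (actually the new design has no effect on conversion rate).
Rejecting a true H₀ is a Type I error.

Type I error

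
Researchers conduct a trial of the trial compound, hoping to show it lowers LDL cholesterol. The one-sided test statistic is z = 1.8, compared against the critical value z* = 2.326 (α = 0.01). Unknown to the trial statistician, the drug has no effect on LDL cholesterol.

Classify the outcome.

No error (correct decision).

The conventional null hypothesis is that the drug has no effect on LDL cholesterol.
Since z = 1.8 ≤ z* = 2.326, H₀ is not rejected.
H₀ is true (actually the drug has no effect on LDL cholesterol).
The decision matches the true state — no error.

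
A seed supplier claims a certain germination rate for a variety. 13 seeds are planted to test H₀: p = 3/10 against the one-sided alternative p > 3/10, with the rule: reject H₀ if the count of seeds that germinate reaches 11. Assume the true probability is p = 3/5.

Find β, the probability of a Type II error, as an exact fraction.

1150021472/1220703125

Under the alternative p = 3/5, K ~ Binomial(13, 3/5); β is the probability the test does not reject, P(K < 11).
Equivalently, β = 1 − P(K ≥ 11) = 1150021472/1220703125.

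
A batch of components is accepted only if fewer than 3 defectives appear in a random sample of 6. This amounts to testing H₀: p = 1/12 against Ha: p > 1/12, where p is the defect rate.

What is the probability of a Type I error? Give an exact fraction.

14251/1492992

α = P(reject H₀ | H₀ true) = P(X ≥ 3 | p = 1/12), X ~ Binomial(6, 1/12).
Via the complement, α = 1 − Σ_{j=0}^{2} C(6,j)(1/12)^j(11/12)^{6-j} = 14251/1492992.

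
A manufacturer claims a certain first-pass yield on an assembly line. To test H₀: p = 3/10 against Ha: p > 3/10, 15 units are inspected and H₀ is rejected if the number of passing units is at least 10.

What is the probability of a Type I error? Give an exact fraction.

The Type I error probability is α = P(S ≥ 10) computed under H₀, where S ~ Binomial(15, 3/10).
Adding the binomial terms for j = 10 through 15 with p = 3/10 yields 913130252109/250000000000000.

913130252109/250000000000000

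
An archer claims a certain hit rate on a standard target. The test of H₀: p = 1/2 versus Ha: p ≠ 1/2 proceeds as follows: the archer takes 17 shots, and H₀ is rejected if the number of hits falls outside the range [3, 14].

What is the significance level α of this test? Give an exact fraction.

77/32768

Under H₀, Y ~ Binomial(17, 1/2); α is the probability of landing in either tail, P(Y ≤ 2) + P(Y ≥ 15).
By symmetry, α = 2·P(Y ≤ 2) = 2·(1 + 17 + 136)/131072 = 308/131072 = 77/32768.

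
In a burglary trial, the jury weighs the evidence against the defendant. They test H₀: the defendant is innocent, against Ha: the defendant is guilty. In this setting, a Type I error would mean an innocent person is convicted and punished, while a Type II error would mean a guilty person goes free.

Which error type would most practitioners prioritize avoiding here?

The Type I consequence (an innocent person is convicted and punished) is more severe than the Type II consequence (a guilty person goes free).

Type I error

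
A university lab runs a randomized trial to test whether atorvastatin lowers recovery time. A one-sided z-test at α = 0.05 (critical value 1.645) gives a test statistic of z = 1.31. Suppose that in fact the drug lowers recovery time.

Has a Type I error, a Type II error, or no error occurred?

The conventional null hypothesis is that the drug has no effect on recovery time.
Since z = 1.31 ≤ z* = 1.645, H₀ is not rejected.
H₀ is false (actually the drug lowers recovery time).
Failing to reject a false H₀ is a Type II error.

Type II error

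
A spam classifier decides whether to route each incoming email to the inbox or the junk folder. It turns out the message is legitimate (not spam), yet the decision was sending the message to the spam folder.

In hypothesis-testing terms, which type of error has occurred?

The null hypothesis here is that the message is legitimate (not spam).
'Sending the message to the spam folder' corresponds to rejecting H₀.
H₀ was rejected but H₀ is true — a Type I error (false positive).

Type I error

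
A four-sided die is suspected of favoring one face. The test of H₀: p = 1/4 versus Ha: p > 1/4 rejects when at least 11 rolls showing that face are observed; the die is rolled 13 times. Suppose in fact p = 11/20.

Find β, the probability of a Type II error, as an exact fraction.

39857841016429707/40960000000000000

β = P(fail to reject H₀ | Ha true) = P(S ≤ 10 | p = 11/20), S ~ Binomial(13, 11/20).
Adding the binomial probabilities P(S=0)+…+P(S=10) at p = 11/20 gives 39857841016429707/40960000000000000.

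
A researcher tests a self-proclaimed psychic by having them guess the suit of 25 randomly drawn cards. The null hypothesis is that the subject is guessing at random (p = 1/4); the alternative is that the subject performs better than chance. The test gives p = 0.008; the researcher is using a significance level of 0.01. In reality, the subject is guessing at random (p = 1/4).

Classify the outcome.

Type I error

Since p = 0.008 < α = 0.01, H₀ is rejected.
H₀ is true (actually the subject is guessing at random (p = 1/4)).
Rejecting a true H₀ is a Type I error.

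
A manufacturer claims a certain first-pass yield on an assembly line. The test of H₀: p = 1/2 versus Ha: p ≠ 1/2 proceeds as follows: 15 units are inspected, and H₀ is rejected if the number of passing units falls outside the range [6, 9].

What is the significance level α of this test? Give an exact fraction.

The significance level is the null-hypothesis probability of the rejection region {≤5} ∪ {≥10}.
The two tails are symmetric, so α = 2·(1 + 15 + 105 + 455 + 1365 + 3003)/2^15 = 9888/32768 = 309/1024.

309/1024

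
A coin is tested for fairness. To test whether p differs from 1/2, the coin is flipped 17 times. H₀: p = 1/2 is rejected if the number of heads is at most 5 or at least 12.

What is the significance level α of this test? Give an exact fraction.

Under H₀, S ~ Binomial(17, 1/2); α is the probability of landing in either tail, P(S ≤ 5) + P(S ≥ 12).
Each tail has probability (1 + 17 + 136 + 680 + 2380 + 6188)/131072; doubling gives α = 18804/131072 = 4701/32768.

4701/32768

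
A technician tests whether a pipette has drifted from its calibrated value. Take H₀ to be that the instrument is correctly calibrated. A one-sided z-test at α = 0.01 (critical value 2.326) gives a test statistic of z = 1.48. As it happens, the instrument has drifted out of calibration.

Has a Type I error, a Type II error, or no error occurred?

Type II error

Since z = 1.48 ≤ z* = 2.326, H₀ is not rejected.
H₀ is false (actually the instrument has drifted out of calibration).
Failing to reject a false H₀ is a Type II error.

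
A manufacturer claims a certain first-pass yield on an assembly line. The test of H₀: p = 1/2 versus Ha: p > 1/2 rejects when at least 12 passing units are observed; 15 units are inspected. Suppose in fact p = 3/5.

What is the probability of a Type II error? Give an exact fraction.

Under the alternative p = 3/5, S ~ Binomial(15, 3/5); β is the probability the test does not reject, P(S < 12).
Summing C(15,j)·(3/5)^j·(2/5)^{15-j} for j = 0..11 gives 27755679248/30517578125.

27755679248/30517578125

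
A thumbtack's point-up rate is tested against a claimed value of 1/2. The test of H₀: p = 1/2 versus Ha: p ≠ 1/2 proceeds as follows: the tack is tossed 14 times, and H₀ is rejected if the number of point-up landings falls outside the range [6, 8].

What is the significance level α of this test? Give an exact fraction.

3473/8192

The significance level is the null-hypothesis probability of the rejection region {≤5} ∪ {≥9}.
Each tail has probability (1 + 14 + 91 + 364 + 1001 + 2002)/16384; doubling gives α = 6946/16384 = 3473/8192.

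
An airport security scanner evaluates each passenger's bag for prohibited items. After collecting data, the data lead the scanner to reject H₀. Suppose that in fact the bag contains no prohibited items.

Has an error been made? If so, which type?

Type I error

The conventional null hypothesis here is that the bag contains no prohibited items.
H₀ was rejected, but H₀ is actually true.
Rejecting a true null hypothesis is a Type I error (false positive).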